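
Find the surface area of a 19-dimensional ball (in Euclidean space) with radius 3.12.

|∂B_19(3.12)| ≈ 6.95222e+08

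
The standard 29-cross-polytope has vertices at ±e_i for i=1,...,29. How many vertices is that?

The vertices are ±e_1, ..., ±e_29, so there are 2·29 = 58.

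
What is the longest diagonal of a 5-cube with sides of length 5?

The space diagonal of an n-cube of side s is s√n. Here 5·√5 ≈ 11.1803.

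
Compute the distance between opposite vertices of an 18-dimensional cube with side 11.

||(11,11,...,11)|| = √(18)·11 ≈ 46.669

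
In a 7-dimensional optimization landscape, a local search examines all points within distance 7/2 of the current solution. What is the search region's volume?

V = 117649·π^3/120 ≈ 30398.8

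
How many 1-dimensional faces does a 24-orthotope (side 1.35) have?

Choose 1 of 24 axes to span the face (C(24,1) = 24 ways), then fix each of the remaining 23 coordinates at one of its two extreme values (2^23 = 8388608 ways): 24·8388608 = 201326592.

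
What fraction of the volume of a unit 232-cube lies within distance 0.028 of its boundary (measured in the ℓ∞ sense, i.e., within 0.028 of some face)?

Shell fraction = 1 - (1-0.056)^232 ≈ 0.9999984386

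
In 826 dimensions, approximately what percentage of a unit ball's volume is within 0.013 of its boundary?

1 - (1-0.013)^826 ≈ 0.99998 ≈ 99.997977%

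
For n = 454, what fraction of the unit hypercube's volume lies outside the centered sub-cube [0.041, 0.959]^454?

The inner cube has side 1-2·0.041 = 0.918 and volume (0.918)^454 ≈ 1.351e-17, so the shell holds 1 - 1.351e-17 of the volume.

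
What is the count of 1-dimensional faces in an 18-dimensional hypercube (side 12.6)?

f_1(18-cube) = (18 choose 1) · 2^17 = 2359296.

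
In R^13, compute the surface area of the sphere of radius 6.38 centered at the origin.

The surface area of an n-ball is 2π^(n/2) r^(n-1) / Γ(n/2). For n=13, r=6.38: 5.38434e+10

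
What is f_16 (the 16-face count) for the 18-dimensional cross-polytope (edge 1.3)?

f_16(18-orthoplex) = 2^17 · (18 choose 17) = 2359296.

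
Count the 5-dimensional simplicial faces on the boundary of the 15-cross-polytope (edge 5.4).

Number of 5-faces = 2^(5+1) · C(15,5+1) = 64 · 5005 = 320320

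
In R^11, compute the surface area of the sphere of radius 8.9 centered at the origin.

The surface area of an n-ball is 2π^(n/2) r^(n-1) / Γ(n/2). For n=11, r=8.9: 6.46246e+10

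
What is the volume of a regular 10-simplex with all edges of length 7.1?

V_10 = √(11) · 7.1^10 / (10! · 2^(10/2)) ≈ 9.29751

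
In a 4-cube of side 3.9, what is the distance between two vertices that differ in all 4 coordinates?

The space diagonal of an n-cube of side s is s√n. Here 3.9·√4 = 7.8.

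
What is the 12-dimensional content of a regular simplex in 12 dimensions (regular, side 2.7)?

V = (2.7^12 / 12!) · √((12+1) / 2^12) ≈ 1.76531e-05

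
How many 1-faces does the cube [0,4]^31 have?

The 31-cube has n·2^(n-1) = 31·2^30 = 31·1073741824 = 33285996544 edges.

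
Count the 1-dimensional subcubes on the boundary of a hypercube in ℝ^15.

An n-cube has C(n,k)·2^(n-k) k-faces. Here C(15,1)·2^14 = 15·16384 = 245760.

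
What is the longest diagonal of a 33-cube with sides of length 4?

d = √(4² + 4² + ... + 4²) [33 terms] = √(33·4²) = 4√33 ≈ 22.9783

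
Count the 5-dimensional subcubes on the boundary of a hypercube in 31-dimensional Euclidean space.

Choose 5 of 31 axes to span the face (C(31,5) = 169911 ways), then fix each of the remaining 26 coordinates at one of its two extreme values (2^26 = 67108864 ways): 169911·67108864 = 11402534191104.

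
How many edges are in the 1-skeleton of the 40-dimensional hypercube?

An n-cube has n·2^(n-1) edges. With n = 40: 40·549755813888 = 21990232555520.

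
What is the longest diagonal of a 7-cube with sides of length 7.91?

||(7.91,7.91,...,7.91)|| = √(7)·7.91 ≈ 20.9279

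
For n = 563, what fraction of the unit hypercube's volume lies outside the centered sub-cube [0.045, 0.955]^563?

1 - (1 - 2·0.045)^563 = 1 - 0.91^563 ≈ 1 - 8.716e-24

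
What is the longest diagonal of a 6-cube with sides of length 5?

||(5,5,...,5)|| = √(6)·5 ≈ 12.2474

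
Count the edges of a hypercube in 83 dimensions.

Each of the 2^83 = 9671406556917033397649408 vertices has degree 83; total edges = 83·2^83/2 = 401363372112056886002450432.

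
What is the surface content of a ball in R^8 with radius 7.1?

The surface area of an n-ball is 2π^(n/2) r^(n-1) / Γ(n/2). For n=8, r=7.1: 2.95316e+07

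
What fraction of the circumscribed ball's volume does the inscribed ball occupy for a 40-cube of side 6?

V_in / V_out = (r_in/r_out)^40 = (1/√40)^40 = 40^(-40/2) ≈ 9.09495e-33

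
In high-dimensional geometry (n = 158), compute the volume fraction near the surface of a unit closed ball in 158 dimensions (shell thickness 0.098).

1 - (1-0.098)^158 ≈ 0.9999999163 ≈ 99.999992%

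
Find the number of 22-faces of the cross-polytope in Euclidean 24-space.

An n-cross-polytope has 2^(k+1)·C(n,k+1) k-faces. Here 2^23·C(24,23) = 8388608·24 = 201326592.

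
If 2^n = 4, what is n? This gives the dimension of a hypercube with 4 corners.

Since 2^n = 4, we have n = 2.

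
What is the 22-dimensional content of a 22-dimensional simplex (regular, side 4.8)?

Volume = 4.8^22 · √(23/2^22) / 22! ≈ 2.02337e-09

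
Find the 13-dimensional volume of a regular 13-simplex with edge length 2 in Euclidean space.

Volume = 2^13 · √(14/2^13) / 13! ≈ 5.43849e-08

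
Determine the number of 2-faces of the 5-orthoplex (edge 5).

Number of 2-faces = 2^(2+1) · C(5,2+1) = 8 · 10 = 80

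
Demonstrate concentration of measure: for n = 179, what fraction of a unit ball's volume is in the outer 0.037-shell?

1 - (1-0.037)^179 ≈ 0.998828 ≈ 99.88%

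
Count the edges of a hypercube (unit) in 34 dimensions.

Number of 1-faces = C(34,1)·2^(34-1) = 34·8589934592 = 292057776128.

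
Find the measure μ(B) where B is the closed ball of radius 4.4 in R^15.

The n-ball volume is π^(n/2)·r^n/Γ(n/2+1). With n=15, r=4.4: V ≈ 1.71088e+09.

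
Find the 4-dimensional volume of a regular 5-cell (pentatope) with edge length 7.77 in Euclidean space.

Volume = 7.77^4 · √(5/2^4) / 4! ≈ 84.8981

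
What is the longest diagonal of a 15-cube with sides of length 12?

Diagonal = √15 · 12 ≈ 46.4758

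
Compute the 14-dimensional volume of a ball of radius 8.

V_14(8) = π^(14/2) · (8)^14 / Γ(14/2 + 1) = 274877906944·π^7/315 ≈ 2.63559e+12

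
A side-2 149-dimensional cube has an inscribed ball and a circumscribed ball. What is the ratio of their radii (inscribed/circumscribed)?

r_in / r_out = (2/2) / (2√149/2) = 1/√149 ≈ 0.0819232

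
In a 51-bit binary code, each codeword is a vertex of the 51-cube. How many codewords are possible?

Each vertex is a binary string of length 51, so there are 2^51 = 2251799813685248.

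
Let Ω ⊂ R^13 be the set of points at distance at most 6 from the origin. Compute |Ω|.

Volume = π^{13/2}·(6)^13/Γ(15/2) = 61917364224·π^6/5005 ≈ 1.18934e+10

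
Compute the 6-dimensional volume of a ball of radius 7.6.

Volume = π^{6/2}·(7.6)^6/Γ(4) ≈ 995818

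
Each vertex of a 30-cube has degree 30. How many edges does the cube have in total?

An n-cube has n·2^(n-1) edges. With n = 30: 30·536870912 = 16106127360.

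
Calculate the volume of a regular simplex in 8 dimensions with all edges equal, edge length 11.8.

For a regular n-simplex with edge a, V = (a^n / n!)·√((n+1)/2^n). With a=11.8, n=8: V ≈ 1747.98.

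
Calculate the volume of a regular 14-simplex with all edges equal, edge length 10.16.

Volume = 10.16^14 · √(15/2^14) / 14! ≈ 43.345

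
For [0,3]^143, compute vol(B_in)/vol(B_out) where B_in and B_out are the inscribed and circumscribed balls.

The radii are 3/2 and 3√143/2, so the volume ratio is (1/√143)^143 = 143^{-143/2} ≈ 7.8248e-155.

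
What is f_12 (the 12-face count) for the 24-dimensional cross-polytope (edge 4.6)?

An n-cross-polytope has 2^(k+1)·C(n,k+1) k-faces. Here 2^13·C(24,13) = 8192·2496144 = 20448411648.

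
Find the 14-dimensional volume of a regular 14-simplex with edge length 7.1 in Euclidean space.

For a regular n-simplex with edge a, V = (a^n / n!)·√((n+1)/2^n). With a=7.1, n=14: V ≈ 0.287107.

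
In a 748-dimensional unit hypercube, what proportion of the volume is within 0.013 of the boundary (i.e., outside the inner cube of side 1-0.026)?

Shell fraction = 1 - (1-0.026)^748 ≈ 0.9999999972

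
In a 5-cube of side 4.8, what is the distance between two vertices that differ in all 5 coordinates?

The space diagonal of an n-cube of side s is s√n. Here 4.8·√5 ≈ 10.7331.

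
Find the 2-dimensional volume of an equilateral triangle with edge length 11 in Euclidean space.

Area = (√3/4) · 11² = 52.3945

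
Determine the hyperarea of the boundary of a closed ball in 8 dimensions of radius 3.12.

|∂B_8(3.12)| ≈ 93445.9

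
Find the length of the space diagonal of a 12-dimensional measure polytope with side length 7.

d = √(7² + 7² + ... + 7²) [12 terms] = √(12·7²) = 7√12 ≈ 24.2487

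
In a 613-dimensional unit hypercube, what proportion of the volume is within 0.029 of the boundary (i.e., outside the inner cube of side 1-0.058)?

The inner cube has side 1-2·0.029 = 0.942 and volume (0.942)^613 ≈ 1.239e-16, so the shell holds 1 - 1.239e-16 of the volume.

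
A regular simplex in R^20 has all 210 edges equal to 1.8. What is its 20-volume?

V = (1.8^20 / 20!) · √((20+1) / 2^20) ≈ 2.34496e-16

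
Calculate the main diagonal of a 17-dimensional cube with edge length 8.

The space diagonal of an n-cube of side s is s√n. Here 8·√17 ≈ 32.9848.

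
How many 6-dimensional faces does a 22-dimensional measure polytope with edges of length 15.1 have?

An n-cube has C(n,k)·2^(n-k) k-faces. Here C(22,6)·2^16 = 74613·65536 = 4889837568.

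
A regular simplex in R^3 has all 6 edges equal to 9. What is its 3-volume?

Volume = (√2/12) · 9³ = 85.9135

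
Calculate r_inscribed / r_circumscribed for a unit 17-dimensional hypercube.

For an n-cube of any side s, the inradius is s/2 and the circumradius is s√n/2, so the ratio is 1/√17 ≈ 0.242536.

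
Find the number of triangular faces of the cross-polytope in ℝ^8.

f_2(8-orthoplex) = 2^3 · (8 choose 3) = 448.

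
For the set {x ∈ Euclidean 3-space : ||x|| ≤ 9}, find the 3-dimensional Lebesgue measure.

V = 972·π ≈ 3053.63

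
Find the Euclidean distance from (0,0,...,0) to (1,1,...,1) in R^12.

The space diagonal of an n-cube of side s is s√n. Here 1·√12 ≈ 3.4641.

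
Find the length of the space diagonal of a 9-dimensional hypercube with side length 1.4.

Diagonal = √9 · 1.4 = 4.2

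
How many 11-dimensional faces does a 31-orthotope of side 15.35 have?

An n-cube has C(n,k)·2^(n-k) k-faces. Here C(31,11)·2^20 = 84672315·1048576 = 88785357373440.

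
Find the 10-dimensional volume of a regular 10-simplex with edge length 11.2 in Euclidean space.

V_10 = √(11) · 11.2^10 / (10! · 2^(10/2)) ≈ 887.082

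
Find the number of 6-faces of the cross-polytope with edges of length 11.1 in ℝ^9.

f_6(9-orthoplex) = 2^7 · (9 choose 7) = 4608.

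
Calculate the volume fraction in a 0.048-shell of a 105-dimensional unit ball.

V(inner)/V(outer) = ((1-0.048)/1)^105 ≈ 0.005713, so the shell fraction is 0.994287.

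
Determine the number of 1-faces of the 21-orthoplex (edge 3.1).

f_1(21-orthoplex) = 2^2 · (21 choose 2) = 840.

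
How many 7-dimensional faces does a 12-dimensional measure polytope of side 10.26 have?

An n-cube has C(n,k)·2^(n-k) k-faces. Here C(12,7)·2^5 = 792·32 = 25344.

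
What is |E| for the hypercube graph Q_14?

Each of the 2^14 = 16384 vertices has degree 14; total edges = 14·2^14/2 = 114688.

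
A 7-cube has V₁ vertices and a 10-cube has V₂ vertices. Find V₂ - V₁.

V₁ = 2^7 = 128. V₂ = 2^10 = 1024. V₂ - V₁ = 896.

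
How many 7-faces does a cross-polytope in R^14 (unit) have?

An n-cross-polytope has 2^(k+1)·C(n,k+1) k-faces. Here 2^8·C(14,8) = 256·3003 = 768768.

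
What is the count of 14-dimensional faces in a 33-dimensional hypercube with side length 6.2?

Number of 14-faces = C(33,14) · 2^(33-14) = 818809200 · 524288 = 429291837849600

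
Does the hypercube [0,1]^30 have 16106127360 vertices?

False. The 30-cube has 2^30 = 1073741824 vertices.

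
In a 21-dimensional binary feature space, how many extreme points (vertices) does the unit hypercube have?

An n-cube has 2^n vertices; for n = 21 that is 2^21 = 2097152.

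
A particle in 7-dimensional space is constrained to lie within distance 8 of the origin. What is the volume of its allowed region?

V = 33554432·π^3/105 ≈ 9.90855e+06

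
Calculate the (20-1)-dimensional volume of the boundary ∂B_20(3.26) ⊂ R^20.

S_20(3.26) = 2·π^(20/2)·(3.26)^19 / Γ(20/2) ≈ 2.91005e+09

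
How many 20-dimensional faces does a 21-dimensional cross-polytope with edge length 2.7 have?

f_20(21-orthoplex) = 2^21 · (21 choose 21) = 2097152.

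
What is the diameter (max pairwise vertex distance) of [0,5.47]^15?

||(5.47,5.47,...,5.47)|| = √(15)·5.47 ≈ 21.1852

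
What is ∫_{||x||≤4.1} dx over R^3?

The n-ball volume is π^(n/2)·r^n/Γ(n/2+1). With n=3, r=4.1: V ≈ 288.696.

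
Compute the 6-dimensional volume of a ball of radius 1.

V = π^3/6 ≈ 5.16771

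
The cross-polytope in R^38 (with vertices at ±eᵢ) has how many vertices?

An n-cross-polytope has 2n vertices; here n = 38, giving 76.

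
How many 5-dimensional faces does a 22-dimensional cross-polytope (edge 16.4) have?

f_5(22-orthoplex) = 2^6 · (22 choose 6) = 4775232.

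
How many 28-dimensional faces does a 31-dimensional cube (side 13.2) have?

Number of 28-faces = C(31,28) · 2^(31-28) = 4495 · 8 = 35960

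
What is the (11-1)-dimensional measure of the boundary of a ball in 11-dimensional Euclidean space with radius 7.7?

The surface area of an n-ball is 2π^(n/2) r^(n-1) / Γ(n/2). For n=11, r=7.7: 1.51846e+10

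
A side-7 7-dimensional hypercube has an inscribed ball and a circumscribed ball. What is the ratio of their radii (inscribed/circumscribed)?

Ratio = (s/2)/(s√7/2) = 7^(-1/2) ≈ 0.377964.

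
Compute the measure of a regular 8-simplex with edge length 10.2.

For a regular n-simplex with edge a, V = (a^n / n!)·√((n+1)/2^n). With a=10.2, n=8: V ≈ 544.856.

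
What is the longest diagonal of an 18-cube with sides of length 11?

||(11,11,...,11)|| = √(18)·11 ≈ 46.669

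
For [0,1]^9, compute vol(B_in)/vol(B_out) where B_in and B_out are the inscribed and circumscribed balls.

Volume scales as r^n, and r_in/r_out = 1/√9, giving (1/√9)^9 ≈ 5.08053e-05.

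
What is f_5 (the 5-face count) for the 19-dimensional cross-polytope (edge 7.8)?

f_5(19-orthoplex) = 2^6 · (19 choose 6) = 1736448.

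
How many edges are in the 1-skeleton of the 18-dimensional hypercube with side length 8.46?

The 18-cube has n·2^(n-1) = 18·2^17 = 18·131072 = 2359296 edges.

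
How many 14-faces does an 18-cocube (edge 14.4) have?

An n-cross-polytope has 2^(k+1)·C(n,k+1) k-faces. Here 2^15·C(18,15) = 32768·816 = 26738688.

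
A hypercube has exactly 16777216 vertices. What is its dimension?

2^n = 16777216 ⇒ n = log_2(16777216) = 24.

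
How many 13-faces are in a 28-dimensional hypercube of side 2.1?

Choose 13 of 28 axes to span the face (C(28,13) = 37442160 ways), then fix each of the remaining 15 coordinates at one of its two extreme values (2^15 = 32768 ways): 37442160·32768 = 1226904698880.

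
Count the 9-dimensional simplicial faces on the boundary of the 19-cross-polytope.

An n-cross-polytope has 2^(k+1)·C(n,k+1) k-faces. Here 2^10·C(19,10) = 1024·92378 = 94595072.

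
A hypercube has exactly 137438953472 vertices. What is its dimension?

Since 2^n = 137438953472, we have n = 37.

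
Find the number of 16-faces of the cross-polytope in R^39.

Number of 16-faces = 2^(16+1) · C(39,16+1) = 131072 · 51021117810 = 6687439953592320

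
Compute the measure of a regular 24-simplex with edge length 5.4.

Volume = 5.4^24 · √(25/2^24) / 24! ≈ 7.43626e-10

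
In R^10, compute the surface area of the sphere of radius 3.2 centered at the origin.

S_10(3.2) = 2·π^(10/2)·(3.2)^9 / Γ(10/2) ≈ 897259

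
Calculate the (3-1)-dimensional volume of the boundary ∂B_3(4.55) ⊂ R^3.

|∂B_3(4.55)| = 4πr² = 4π·(4.55)² ≈ 260.155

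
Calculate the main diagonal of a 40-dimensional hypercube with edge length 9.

||(9,9,...,9)|| = √(40)·9 ≈ 56.921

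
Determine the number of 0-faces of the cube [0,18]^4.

Number of 0-faces = C(4,0) · 2^(4-0) = 1 · 16 = 16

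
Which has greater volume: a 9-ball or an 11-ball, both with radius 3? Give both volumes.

V_9(3) ≈ 64924.6. V_11(3) ≈ 333763. The 11-ball is larger.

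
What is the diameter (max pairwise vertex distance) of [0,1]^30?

d = √(1² + 1² + ... + 1²) [30 terms] = √(30·1²) = 1√30 ≈ 5.47723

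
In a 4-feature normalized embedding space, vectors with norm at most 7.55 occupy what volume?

Volume = π^{4/2}·(7.55)^4/Γ(3) ≈ 16034.6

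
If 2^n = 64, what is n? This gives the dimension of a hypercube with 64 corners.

n = log_2(64) = 6.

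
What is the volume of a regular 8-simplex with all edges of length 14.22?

Volume = 14.22^8 · √(9/2^8) / 8! ≈ 7774.59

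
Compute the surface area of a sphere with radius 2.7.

The surface area of an n-ball is 2π^(n/2) r^(n-1) / Γ(n/2). For n=3, r=2.7: 4πr² = 4π·(2.7)² ≈ 91.6088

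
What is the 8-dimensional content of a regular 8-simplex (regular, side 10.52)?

Volume = 10.52^8 · √(9/2^8) / 8! ≈ 697.6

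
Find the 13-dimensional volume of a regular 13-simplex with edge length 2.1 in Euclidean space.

For a regular n-simplex with edge a, V = (a^n / n!)·√((n+1)/2^n). With a=2.1, n=13: V ≈ 1.02551e-07.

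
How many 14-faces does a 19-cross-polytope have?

f_14(19-orthoplex) = 2^15 · (19 choose 15) = 127008768.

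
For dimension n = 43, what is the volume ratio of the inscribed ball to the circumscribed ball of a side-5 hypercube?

V_in/V_out = n^(-n/2) = 43^(-43/2) ≈ 7.59326e-36.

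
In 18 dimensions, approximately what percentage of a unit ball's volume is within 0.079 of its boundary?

1 - (1-0.079)^18 ≈ 0.772661 ≈ 77.27%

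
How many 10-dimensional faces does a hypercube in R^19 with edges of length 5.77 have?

f_10(19-cube) = (19 choose 10) · 2^9 = 47297536.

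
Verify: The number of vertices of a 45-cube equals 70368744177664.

False. The 45-cube has 2^45 = 35184372088832 vertices.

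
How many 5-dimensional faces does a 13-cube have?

Choose 5 of 13 axes to span the face (C(13,5) = 1287 ways), then fix each of the remaining 8 coordinates at one of its two extreme values (2^8 = 256 ways): 1287·256 = 329472.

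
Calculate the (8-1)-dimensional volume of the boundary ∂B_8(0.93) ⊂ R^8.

|∂B_8(0.93)| ≈ 19.537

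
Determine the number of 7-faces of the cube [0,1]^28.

An n-cube has C(n,k)·2^(n-k) k-faces. Here C(28,7)·2^21 = 1184040·2097152 = 2483111854080.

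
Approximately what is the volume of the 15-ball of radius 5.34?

V_15(5.34) = π^(15/2) · (5.34)^15 / Γ(15/2 + 1) ≈ 3.12283e+10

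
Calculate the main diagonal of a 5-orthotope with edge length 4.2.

Diagonal = √5 · 4.2 ≈ 9.39149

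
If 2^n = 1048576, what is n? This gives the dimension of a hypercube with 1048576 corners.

n = log_2(1048576) = 20.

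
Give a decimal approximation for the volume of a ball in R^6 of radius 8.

Volume = π^{6/2}·(8)^6/Γ(4) = 131072·π^3/3 ≈ 1.35468e+06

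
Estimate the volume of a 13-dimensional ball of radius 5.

The n-ball volume is π^(n/2)·r^n/Γ(n/2+1). With n=13, r=5: V = 31250000000·π^6/27027 ≈ 1.11161e+09.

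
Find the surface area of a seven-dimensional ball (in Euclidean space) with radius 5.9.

S_7(5.9) = 2·π^(7/2)·(5.9)^6 / Γ(7/2) ≈ 1.39505e+06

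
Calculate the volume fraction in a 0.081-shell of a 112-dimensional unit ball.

1 - (1-0.081)^112 ≈ 0.999922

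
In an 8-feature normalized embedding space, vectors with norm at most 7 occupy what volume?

V = 5764801·π^4/24 ≈ 2.33977e+07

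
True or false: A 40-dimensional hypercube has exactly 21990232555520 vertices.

False. The 40-cube has 2^40 = 1099511627776 vertices.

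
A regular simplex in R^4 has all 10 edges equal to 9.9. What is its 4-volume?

For a regular n-simplex with edge a, V = (a^n / n!)·√((n+1)/2^n). With a=9.9, n=4: V ≈ 223.746.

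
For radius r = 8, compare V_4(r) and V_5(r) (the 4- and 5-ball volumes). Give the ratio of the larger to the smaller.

V_4(8) ≈ 20212.9, V_5(8) ≈ 172484. The 5-ball is larger by a factor of 8.533.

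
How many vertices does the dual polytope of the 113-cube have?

The vertices are ±e_1, ..., ±e_113, so there are 2·113 = 226.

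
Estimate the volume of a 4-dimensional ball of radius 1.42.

Volume = π^{4/2}·(1.42)^4/Γ(3) ≈ 20.0643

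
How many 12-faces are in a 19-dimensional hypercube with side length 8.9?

Number of 12-faces = C(19,12) · 2^(19-12) = 50388 · 128 = 6449664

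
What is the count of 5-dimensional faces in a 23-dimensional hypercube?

f_5(23-cube) = (23 choose 5) · 2^18 = 8820883456.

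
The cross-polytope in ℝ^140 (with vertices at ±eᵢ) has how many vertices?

Number of vertices = 2n = 280.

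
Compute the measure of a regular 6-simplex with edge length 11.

For a regular n-simplex with edge a, V = (a^n / n!)·√((n+1)/2^n). With a=11, n=6: V ≈ 813.734.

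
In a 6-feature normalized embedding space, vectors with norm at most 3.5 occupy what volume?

Volume = π^{6/2}·(3.5)^6/Γ(4) = 117649·π^3/384 ≈ 9499.63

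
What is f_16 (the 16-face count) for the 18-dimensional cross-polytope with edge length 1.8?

Each 16-face is the convex hull of 17 vertices, one chosen as ±e_i from each of 17 distinct axes: 2^17·C(18,17) = 2359296.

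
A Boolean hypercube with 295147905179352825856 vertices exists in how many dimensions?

Since 2^n = 295147905179352825856, we have n = 68.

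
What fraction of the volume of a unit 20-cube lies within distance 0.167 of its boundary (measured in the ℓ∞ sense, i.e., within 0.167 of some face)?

Shell fraction = 1 - (1-0.334)^20 ≈ 0.999705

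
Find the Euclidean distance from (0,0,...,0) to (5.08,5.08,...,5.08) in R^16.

d = √(5.08² + 5.08² + ... + 5.08²) [16 terms] = √(16·5.08²) = 5.08√16 = 20.32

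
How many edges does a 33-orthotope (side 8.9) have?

Each of the 2^33 = 8589934592 vertices has degree 33; total edges = 33·2^33/2 = 141733920768.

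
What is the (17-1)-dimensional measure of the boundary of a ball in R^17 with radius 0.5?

|∂B_17(0.5)| = π^8/259459200 ≈ 3.65704e-05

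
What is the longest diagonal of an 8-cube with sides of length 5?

The space diagonal of an n-cube of side s is s√n. Here 5·√8 ≈ 14.1421.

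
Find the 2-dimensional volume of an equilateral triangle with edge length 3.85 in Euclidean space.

Area = (√3/4) · 3.85² = 6.41833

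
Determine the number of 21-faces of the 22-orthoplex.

An n-cross-polytope has 2^(k+1)·C(n,k+1) k-faces. Here 2^22·C(22,22) = 4194304·1 = 4194304.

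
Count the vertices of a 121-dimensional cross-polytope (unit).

An n-cross-polytope has 2n vertices; here n = 121, giving 242.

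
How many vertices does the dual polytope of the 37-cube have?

Number of vertices = 2n = 74.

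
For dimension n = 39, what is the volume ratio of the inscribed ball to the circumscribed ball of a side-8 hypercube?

V_in/V_out = n^(-n/2) = 39^(-39/2) ≈ 9.42411e-32.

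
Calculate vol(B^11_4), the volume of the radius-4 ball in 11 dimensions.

V = 268435456·π^5/10395 ≈ 7.9025e+06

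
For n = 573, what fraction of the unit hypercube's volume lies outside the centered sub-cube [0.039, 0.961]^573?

Shell fraction = 1 - (1-0.078)^573 ≈ 1 - 6.178e-21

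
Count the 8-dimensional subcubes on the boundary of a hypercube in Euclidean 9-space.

f_8(9-cube) = (9 choose 8) · 2^1 = 18.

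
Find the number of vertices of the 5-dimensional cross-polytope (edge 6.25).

The 5-dimensional cross-polytope has 2n = 2·5 = 10 vertices.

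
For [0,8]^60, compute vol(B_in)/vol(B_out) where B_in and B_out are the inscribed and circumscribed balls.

Volume scales as r^n, and r_in/r_out = 1/√60, giving (1/√60)^60 ≈ 4.52337e-54.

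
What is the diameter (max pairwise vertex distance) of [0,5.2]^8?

The space diagonal of an n-cube of side s is s√n. Here 5.2·√8 ≈ 14.7078.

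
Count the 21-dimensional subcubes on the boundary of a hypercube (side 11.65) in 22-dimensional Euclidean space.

Choose 21 of 22 axes to span the face (C(22,21) = 22 ways), then fix each of the remaining 1 coordinate at one of its two extreme values (2^1 = 2 ways): 22·2 = 44.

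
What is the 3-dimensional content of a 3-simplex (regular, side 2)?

Volume = (√2/12) · 2³ = 0.942809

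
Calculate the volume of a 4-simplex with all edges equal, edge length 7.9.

V_4 = √(5) · 7.9^4 / (4! · 2^(4/2)) ≈ 90.724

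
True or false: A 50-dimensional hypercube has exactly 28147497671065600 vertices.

False. The 50-cube has 2^50 = 1125899906842624 vertices.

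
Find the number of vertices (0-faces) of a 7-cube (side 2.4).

Choose 0 of 7 axes to span the face (C(7,0) = 1 way), then fix each of the remaining 7 coordinates at one of its two extreme values (2^7 = 128 ways): 1·128 = 128.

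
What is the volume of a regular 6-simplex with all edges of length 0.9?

For a regular n-simplex with edge a, V = (a^n / n!)·√((n+1)/2^n). With a=0.9, n=6: V ≈ 0.000244108.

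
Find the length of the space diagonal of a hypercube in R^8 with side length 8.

Diagonal = √8 · 8 ≈ 22.6274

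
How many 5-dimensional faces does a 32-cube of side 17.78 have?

Number of 5-faces = C(32,5) · 2^(32-5) = 201376 · 134217728 = 27028229193728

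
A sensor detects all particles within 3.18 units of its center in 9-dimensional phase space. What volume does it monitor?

V_9(3.18) = π^(9/2) · (3.18)^9 / Γ(9/2 + 1) ≈ 109689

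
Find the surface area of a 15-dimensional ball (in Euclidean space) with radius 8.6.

|∂B_15(8.6)| ≈ 6.92627e+13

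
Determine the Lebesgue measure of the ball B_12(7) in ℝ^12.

V_12(7) = π^(12/2) · (7)^12 / Γ(12/2 + 1) = 13841287201·π^6/720 ≈ 1.84818e+10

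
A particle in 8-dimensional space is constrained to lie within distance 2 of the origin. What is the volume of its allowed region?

Volume = π^{8/2}·(2)^8/Γ(5) = 32·π^4/3 ≈ 1039.03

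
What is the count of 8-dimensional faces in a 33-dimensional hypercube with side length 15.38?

Number of 8-faces = C(33,8) · 2^(33-8) = 13884156 · 33554432 = 465874968379392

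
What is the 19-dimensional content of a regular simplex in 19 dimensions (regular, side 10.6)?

Volume = 10.6^19 · √(20/2^19) / 19! ≈ 1.5362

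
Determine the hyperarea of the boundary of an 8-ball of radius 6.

The surface area of an n-ball is 2π^(n/2) r^(n-1) / Γ(n/2). For n=8, r=6: 93312·π^4 ≈ 9.08944e+06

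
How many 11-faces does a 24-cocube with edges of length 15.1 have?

Each 11-face is the convex hull of 12 vertices, one chosen as ±e_i from each of 12 distinct axes: 2^12·C(24,12) = 11076222976.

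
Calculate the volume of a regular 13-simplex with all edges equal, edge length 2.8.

For a regular n-simplex with edge a, V = (a^n / n!)·√((n+1)/2^n). With a=2.8, n=13: V ≈ 4.31661e-06.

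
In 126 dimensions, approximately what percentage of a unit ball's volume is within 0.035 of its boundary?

1 - (1-0.035)^126 ≈ 0.988768 ≈ 98.88%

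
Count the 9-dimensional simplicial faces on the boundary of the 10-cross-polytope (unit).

Number of 9-faces = 2^(9+1) · C(10,9+1) = 1024 · 1 = 1024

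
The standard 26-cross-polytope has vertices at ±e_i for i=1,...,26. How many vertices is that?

Number of vertices = 2n = 52.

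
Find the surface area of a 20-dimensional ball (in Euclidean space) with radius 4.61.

The surface area of an n-ball is 2π^(n/2) r^(n-1) / Γ(n/2). For n=20, r=4.61: 2.10418e+12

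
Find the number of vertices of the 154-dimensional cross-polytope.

An n-cross-polytope has 2n vertices; here n = 154, giving 308.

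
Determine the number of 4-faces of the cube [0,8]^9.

Choose 4 of 9 axes to span the face (C(9,4) = 126 ways), then fix each of the remaining 5 coordinates at one of its two extreme values (2^5 = 32 ways): 126·32 = 4032.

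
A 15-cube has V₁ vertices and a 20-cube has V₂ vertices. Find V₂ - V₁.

V₁ = 2^15 = 32768. V₂ = 2^20 = 1048576. V₂ - V₁ = 1015808.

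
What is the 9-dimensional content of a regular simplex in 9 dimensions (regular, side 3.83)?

V_9 = √(10) · 3.83^9 / (9! · 2^(9/2)) ≈ 0.0682953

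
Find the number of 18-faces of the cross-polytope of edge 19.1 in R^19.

An n-cross-polytope has 2^(k+1)·C(n,k+1) k-faces. Here 2^19·C(19,19) = 524288·1 = 524288.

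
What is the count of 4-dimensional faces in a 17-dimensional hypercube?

Choose 4 of 17 axes to span the face (C(17,4) = 2380 ways), then fix each of the remaining 13 coordinates at one of its two extreme values (2^13 = 8192 ways): 2380·8192 = 19496960.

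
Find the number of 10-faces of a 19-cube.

f_10(19-cube) = (19 choose 10) · 2^9 = 47297536.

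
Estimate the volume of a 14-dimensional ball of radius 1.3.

V_14(1.3) = π^(14/2) · (1.3)^14 / Γ(14/2 + 1) ≈ 23.5953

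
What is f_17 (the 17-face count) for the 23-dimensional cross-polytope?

f_17(23-orthoplex) = 2^18 · (23 choose 18) = 8820883456.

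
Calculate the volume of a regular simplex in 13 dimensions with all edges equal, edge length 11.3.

Volume = 11.3^13 · √(14/2^13) / 13! ≈ 325.169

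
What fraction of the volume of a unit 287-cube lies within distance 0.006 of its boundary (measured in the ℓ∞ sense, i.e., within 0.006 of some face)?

The inner cube has side 1-2·0.006 = 0.988 and volume (0.988)^287 ≈ 0.03128, so the shell holds 0.968722 of the volume.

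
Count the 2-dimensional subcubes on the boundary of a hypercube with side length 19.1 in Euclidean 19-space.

f_2(19-cube) = (19 choose 2) · 2^17 = 22413312.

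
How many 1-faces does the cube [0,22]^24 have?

The 24-cube has n·2^(n-1) = 24·2^23 = 24·8388608 = 201326592 edges.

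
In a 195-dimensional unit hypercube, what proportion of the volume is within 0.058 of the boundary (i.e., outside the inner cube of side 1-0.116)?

1 - (1 - 2·0.058)^195 = 1 - 0.884^195 ≈ 1 - 3.616e-11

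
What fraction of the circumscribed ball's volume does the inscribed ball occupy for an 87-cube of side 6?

V_in/V_out = n^(-n/2) = 87^(-87/2) ≈ 4.27477e-85.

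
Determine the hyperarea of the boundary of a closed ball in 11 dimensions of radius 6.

S = n·V_n(r)/r = 11·V_11(6)/6 (volume-to-surface relation), giving 143327232·π^5/35 ≈ 1.25317e+09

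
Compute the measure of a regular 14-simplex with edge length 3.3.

Volume = 3.3^14 · √(15/2^14) / 14! ≈ 6.30409e-06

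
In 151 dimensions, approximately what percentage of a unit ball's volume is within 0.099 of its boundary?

1 - (1-0.099)^151 ≈ 0.9999998543 ≈ 99.999985%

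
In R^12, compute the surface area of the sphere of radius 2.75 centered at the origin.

The surface area of an n-ball is 2π^(n/2) r^(n-1) / Γ(n/2). For n=12, r=2.75: 1.08995e+06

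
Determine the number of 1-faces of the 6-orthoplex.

f_1(6-orthoplex) = 2^2 · (6 choose 2) = 60.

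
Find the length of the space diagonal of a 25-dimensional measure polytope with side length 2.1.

||(2.1,2.1,...,2.1)|| = √(25)·2.1 = 10.5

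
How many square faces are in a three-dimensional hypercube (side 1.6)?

Choose 2 of 3 axes to span the face (C(3,2) = 3 ways), then fix each of the remaining 1 coordinate at one of its two extreme values (2^1 = 2 ways): 3·2 = 6.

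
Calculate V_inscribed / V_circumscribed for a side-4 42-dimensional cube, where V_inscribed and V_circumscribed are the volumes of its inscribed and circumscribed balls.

The radii are 4/2 and 4√42/2, so the volume ratio is (1/√42)^42 = 42^{-42/2} ≈ 8.1614e-35.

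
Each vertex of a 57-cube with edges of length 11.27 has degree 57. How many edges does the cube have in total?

Number of 1-faces = C(57,1)·2^(57-1) = 57·72057594037927936 = 4107282860161892352.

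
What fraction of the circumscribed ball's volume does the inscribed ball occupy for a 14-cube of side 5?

V_in/V_out = n^(-n/2) = 14^(-14/2) ≈ 9.48645e-09.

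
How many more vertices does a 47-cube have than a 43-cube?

The 47-cube has 2^47 = 140737488355328 vertices. The 43-cube has 2^43 = 8796093022208 vertices. Difference: 140737488355328 - 8796093022208 = 131941395333120.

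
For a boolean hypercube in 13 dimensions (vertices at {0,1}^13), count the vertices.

The 13-cube has 2^13 = 8192 vertices.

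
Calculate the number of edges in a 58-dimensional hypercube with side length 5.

An n-cube has n·2^(n-1) edges. With n = 58: 58·144115188075855872 = 8358680908399640576.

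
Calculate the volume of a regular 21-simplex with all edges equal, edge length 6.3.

V = (6.3^21 / 21!) · √((21+1) / 2^21) ≈ 3.8744e-06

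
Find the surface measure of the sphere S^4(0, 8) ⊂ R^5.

The surface area of an n-ball is 2π^(n/2) r^(n-1) / Γ(n/2). For n=5, r=8: 32768·π^2/3 ≈ 107802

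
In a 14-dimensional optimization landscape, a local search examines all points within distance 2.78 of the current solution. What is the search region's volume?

The n-ball volume is π^(n/2)·r^n/Γ(n/2+1). With n=14, r=2.78: V ≈ 986838.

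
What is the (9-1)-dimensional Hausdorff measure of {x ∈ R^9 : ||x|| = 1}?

S = n·V_n(r)/r = 9·V_9(1)/1 (volume-to-surface relation), giving 32·π^4/105 ≈ 29.6866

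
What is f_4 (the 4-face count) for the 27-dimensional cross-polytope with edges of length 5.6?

Number of 4-faces = 2^(4+1) · C(27,4+1) = 32 · 80730 = 2583360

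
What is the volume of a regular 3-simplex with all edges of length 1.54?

Volume = (√2/12) · 1.54³ = 0.430423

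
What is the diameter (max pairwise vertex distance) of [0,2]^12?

Diagonal = √12 · 2 ≈ 6.9282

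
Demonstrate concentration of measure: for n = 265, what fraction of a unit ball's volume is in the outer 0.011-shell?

1 - (1-0.011)^265 ≈ 0.946664 ≈ 94.67%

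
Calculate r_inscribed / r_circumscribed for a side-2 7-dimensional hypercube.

Ratio = (s/2)/(s√7/2) = 7^(-1/2) ≈ 0.377964.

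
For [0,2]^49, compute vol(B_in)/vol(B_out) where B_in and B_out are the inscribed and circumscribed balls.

V_in/V_out = n^(-n/2) = 49^(-49/2) ≈ 3.89221e-42.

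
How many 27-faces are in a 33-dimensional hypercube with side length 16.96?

Choose 27 of 33 axes to span the face (C(33,27) = 1107568 ways), then fix each of the remaining 6 coordinates at one of its two extreme values (2^6 = 64 ways): 1107568·64 = 70884352.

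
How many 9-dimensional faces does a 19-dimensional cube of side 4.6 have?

f_9(19-cube) = (19 choose 9) · 2^10 = 94595072.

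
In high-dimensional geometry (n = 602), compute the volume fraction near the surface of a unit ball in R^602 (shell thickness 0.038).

1 - (1-0.038)^602 ≈ 1 - 7.437e-11 ≈ (100 - 7.44e-09)%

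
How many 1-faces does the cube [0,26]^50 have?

An n-cube has n·2^(n-1) edges. With n = 50: 50·562949953421312 = 28147497671065600.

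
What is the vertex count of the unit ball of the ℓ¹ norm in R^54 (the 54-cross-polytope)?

The 54-dimensional cross-polytope has 2n = 2·54 = 108 vertices.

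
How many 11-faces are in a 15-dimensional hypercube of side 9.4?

f_11(15-cube) = (15 choose 11) · 2^4 = 21840.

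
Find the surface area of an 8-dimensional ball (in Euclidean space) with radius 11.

|∂B_8(11)| = 19487171·π^4/3 ≈ 6.32743e+08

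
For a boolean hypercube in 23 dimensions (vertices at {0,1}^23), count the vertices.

Each vertex is a binary string of length 23, so there are 2^23 = 8388608.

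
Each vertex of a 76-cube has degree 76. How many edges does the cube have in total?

Each of the 2^76 = 75557863725914323419136 vertices has degree 76; total edges = 76·2^76/2 = 2871198821584744289927168.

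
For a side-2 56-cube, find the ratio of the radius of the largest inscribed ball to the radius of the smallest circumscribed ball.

For an n-cube of any side s, the inradius is s/2 and the circumradius is s√n/2, so the ratio is 1/√56 ≈ 0.133631.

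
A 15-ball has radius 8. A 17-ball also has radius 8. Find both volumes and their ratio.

V_15(8.0) ≈ 1.34208e+13. V_17(8.0) ≈ 3.17461e+14. Ratio V_15/V_17 ≈ 0.04228.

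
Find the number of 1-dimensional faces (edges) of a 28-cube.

Each of the 2^28 = 268435456 vertices has degree 28; total edges = 28·2^28/2 = 3758096384.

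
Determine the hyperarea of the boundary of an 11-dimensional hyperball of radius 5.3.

S = n·V_n(r)/r = 11·V_11(5.3)/5.3 (volume-to-surface relation), giving 3.62457e+08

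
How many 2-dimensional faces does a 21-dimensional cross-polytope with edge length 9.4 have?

Number of 2-faces = 2^(2+1) · C(21,2+1) = 8 · 1330 = 10640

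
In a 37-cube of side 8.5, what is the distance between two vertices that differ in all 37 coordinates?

Diagonal = √37 · 8.5 ≈ 51.7035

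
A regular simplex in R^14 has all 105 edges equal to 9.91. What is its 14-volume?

V_14 = √(15) · 9.91^14 / (14! · 2^(14/2)) ≈ 30.5815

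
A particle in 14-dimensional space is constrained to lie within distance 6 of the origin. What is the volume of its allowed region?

V_14(6) = π^(14/2) · (6)^14 / Γ(14/2 + 1) = 544195584·π^7/35 ≈ 4.69609e+10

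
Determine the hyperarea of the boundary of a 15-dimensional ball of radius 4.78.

The surface area of an n-ball is 2π^(n/2) r^(n-1) / Γ(n/2). For n=15, r=4.78: 1.86e+10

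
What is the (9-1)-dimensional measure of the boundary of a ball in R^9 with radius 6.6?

S_9(6.6) = 2·π^(9/2)·(6.6)^8 / Γ(9/2) ≈ 1.06884e+08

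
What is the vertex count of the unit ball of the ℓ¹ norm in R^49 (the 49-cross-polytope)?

The vertices are ±e_1, ..., ±e_49, so there are 2·49 = 98.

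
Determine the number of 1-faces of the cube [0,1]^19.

Number of 1-faces = C(19,1) · 2^(19-1) = 19 · 262144 = 4980736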